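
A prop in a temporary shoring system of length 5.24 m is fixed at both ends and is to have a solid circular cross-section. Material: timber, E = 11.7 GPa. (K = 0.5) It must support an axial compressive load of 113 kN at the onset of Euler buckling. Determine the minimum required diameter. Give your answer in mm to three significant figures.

d ≈ 108 mm

L_e = K·L = 0.5 × 5.24 = 2.620 m
Required I = P_cr·L_e²/(π²E) = 1.130×10^5 × 2.620² / (π² × 1.17×10^10) = 6.717×10^-6 m⁴
I_req = 6.717×10^6 mm⁴
Solid circle: I = πd⁴/64  ⇒  d = (64I/π)^(1/4) = (64×6.717×10^6/π)^(1/4) = 108 mm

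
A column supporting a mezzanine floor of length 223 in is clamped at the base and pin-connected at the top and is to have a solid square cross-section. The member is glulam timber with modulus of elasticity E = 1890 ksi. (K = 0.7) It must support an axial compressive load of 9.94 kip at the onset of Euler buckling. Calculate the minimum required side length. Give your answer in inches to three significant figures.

a ≈ 3.53 in

L_e = K·L = 0.7 × 223 = 156.1 in
Required I = P_cr·L_e²/(π²E) = 9.940×10^3 × 156.1² / (π² × 1.89×10^6) = 12.98 in⁴
Solid square: I = a⁴/12  ⇒  a = (12I)^(1/4) = (12×12.98)^(1/4) = 3.53 in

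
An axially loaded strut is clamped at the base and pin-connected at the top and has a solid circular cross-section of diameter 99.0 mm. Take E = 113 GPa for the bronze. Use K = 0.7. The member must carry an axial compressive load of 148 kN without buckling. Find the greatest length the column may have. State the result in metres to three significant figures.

I = πd⁴/64 = π×99.0⁴/64 = 4.715×10^6 mm⁴
I = 4.715×10^-6 m⁴
At the buckling limit P_cr = P = 1.480×10^5 N
From P_cr = π²EI/(K·L)²:  L = (1/K)·√(π²EI/P_cr) = (1/0.7)·√(π²×1.13×10^11×4.715×10^-6/1.480×10^5)
L = 8.52 m

L_max ≈ 8.52 m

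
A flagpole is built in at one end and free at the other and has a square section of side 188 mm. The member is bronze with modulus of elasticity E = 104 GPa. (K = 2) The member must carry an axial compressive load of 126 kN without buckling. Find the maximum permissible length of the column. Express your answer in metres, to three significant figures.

L_max ≈ 14.6 m

I = a⁴/12 = 188⁴/12 = 1.041×10^8 mm⁴
I = 1.041×10^-4 m⁴
At the buckling limit P_cr = P = 1.260×10^5 N
From P_cr = π²EI/(K·L)²:  L = (1/K)·√(π²EI/P_cr) = (1/2)·√(π²×1.04×10^11×1.041×10^-4/1.260×10^5)
L = 14.6 m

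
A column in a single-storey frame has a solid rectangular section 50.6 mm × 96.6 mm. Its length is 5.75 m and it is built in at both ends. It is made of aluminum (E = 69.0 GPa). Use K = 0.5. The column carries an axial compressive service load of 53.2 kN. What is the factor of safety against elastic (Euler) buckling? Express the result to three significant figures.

Buckling occurs about the weak axis: I_min = h·b³/12 with b = 50.6 mm (the shorter side).
I_min = 96.6×50.6³/12 = 1.043×10^6 mm⁴
I = 1.043×10^6 mm⁴ = 1.043×10^-6 m⁴
Effective length L_e = K·L = 0.5 × 5.75 = 2.875 m
P_cr = π²EI / L_e² = π² × 69.0×10⁹ × 1.043×10^-6 / 2.875² = 8.593×10^4 N
Factor of safety n = P_cr / P = 85.925 / 53.2 = 1.62

n ≈ 1.62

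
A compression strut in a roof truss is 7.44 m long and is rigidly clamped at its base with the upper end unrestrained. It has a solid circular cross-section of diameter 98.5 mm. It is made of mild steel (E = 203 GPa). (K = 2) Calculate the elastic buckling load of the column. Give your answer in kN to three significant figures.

I = πd⁴/64 = π×98.5⁴/64 = 4.621×10^6 mm⁴
I = 4.621×10^6 mm⁴ = 4.621×10^-6 m⁴
Effective length L_e = K·L = 2 × 7.44 = 14.88 m
P_cr = π²EI / L_e² = π² × 203×10⁹ × 4.621×10^-6 / 14.88² = 4.181×10^4 N

P_cr ≈ 41.8 kN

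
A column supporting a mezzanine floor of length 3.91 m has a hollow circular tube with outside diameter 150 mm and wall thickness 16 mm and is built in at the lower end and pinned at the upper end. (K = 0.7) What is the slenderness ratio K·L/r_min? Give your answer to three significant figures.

λ ≈ 57.4

Inner diameter d_i = 150 − 2×16 = 118.0 mm
I = π(d_o⁴ − d_i⁴)/64 = π(150⁴ − 118.0⁴)/64 = 1.533×10^7 mm⁴
A = 6.736×10^3 mm²;  r_min = √(I/A) = √(1.533×10^7/6.736×10^3) = 47.71 mm
L_e = K·L = 0.7 × 3.91 m = 2.737 m = 2737.0 mm
λ = L_e / r_min = 2737.0 / 47.71 = 57.4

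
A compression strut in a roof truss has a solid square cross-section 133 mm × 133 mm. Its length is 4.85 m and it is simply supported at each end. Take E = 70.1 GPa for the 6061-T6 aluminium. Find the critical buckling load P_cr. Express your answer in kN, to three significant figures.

P_cr ≈ 767 kN

I = a⁴/12 = 133⁴/12 = 2.608×10^7 mm⁴
I = 2.608×10^7 mm⁴ = 2.608×10^-5 m⁴
Effective length L_e = K·L = 1 × 4.85 = 4.850 m
P_cr = π²EI / L_e² = π² × 70.1×10⁹ × 2.608×10^-5 / 4.850² = 7.669×10^5 N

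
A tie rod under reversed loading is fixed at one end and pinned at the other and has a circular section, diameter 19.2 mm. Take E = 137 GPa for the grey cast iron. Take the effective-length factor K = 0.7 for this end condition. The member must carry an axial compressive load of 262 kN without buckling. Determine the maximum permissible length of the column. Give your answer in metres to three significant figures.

L_max ≈ 0.265 m

I = πd⁴/64 = π×19.2⁴/64 = 6.671×10^3 mm⁴
I = 6.671×10^-9 m⁴
At the buckling limit P_cr = P = 2.620×10^5 N
From P_cr = π²EI/(K·L)²:  L = (1/K)·√(π²EI/P_cr) = (1/0.7)·√(π²×1.37×10^11×6.671×10^-9/2.620×10^5)
L = 0.265 m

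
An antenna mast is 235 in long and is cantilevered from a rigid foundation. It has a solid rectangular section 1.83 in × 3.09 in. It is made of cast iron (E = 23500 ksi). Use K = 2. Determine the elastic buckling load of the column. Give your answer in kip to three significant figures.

P_cr ≈ 1.66 kip

Buckling occurs about the weak axis: I_min = h·b³/12 with b = 1.83 in (the shorter side).
I_min = 3.09×1.83³/12 = 1.578 in⁴
Effective length L_e = K·L = 2 × 235 = 470.0 in
P_cr = π²EI / L_e² = π² × 23500×10³ × 1.578 / 470.0² = 1.657×10^3 lb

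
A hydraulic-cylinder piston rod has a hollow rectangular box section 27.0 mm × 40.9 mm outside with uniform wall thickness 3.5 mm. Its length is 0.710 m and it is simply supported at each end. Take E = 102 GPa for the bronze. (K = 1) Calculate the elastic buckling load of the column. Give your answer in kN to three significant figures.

Inner dimensions: h_i = 40.9 − 2×3.5 = 33.90 mm, b_i = 27.0 − 2×3.5 = 20.00 mm
Weak-axis I_min = (h_o·b_o³ − h_i·b_i³)/12 with b_o = 27.0, b_i = 20.00 mm (shorter outer/inner sides).
I_min = (40.9×27.0³ − 33.90×20.00³)/12 = 4.449×10^4 mm⁴
I = 4.449×10^4 mm⁴ = 4.449×10^-8 m⁴
Effective length L_e = K·L = 1 × 0.710 = 0.7100 m
P_cr = π²EI / L_e² = π² × 102×10⁹ × 4.449×10^-8 / 0.7100² = 8.884×10^4 N

P_cr ≈ 88.8 kN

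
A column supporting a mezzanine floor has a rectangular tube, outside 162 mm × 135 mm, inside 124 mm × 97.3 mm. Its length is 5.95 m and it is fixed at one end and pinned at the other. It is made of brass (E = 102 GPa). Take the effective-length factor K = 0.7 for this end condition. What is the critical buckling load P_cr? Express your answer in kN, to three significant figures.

P_cr ≈ 1380 kN

Weak-axis I_min = (h_o·b_o³ − h_i·b_i³)/12 with b_o = 135, b_i = 97.30 mm (shorter outer/inner sides).
I_min = (162×135³ − 124.0×97.30³)/12 = 2.370×10^7 mm⁴
I = 2.370×10^7 mm⁴ = 2.370×10^-5 m⁴
Effective length L_e = K·L = 0.7 × 5.95 = 4.165 m
P_cr = π²EI / L_e² = π² × 102×10⁹ × 2.370×10^-5 / 4.165² = 1.375×10^6 N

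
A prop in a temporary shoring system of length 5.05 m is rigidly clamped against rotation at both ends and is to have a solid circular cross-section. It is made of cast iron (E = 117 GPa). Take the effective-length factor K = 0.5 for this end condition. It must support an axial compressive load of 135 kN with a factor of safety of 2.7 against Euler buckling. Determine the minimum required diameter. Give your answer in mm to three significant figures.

d ≈ 80.0 mm

Required P_cr = n·P = 2.7 × 135 = 364.5 kN
L_e = K·L = 0.5 × 5.05 = 2.525 m
Required I = P_cr·L_e²/(π²E) = 3.645×10^5 × 2.525² / (π² × 1.17×10^11) = 2.012×10^-6 m⁴
I_req = 2.012×10^6 mm⁴
Solid circle: I = πd⁴/64  ⇒  d = (64I/π)^(1/4) = (64×2.012×10^6/π)^(1/4) = 80.0 mm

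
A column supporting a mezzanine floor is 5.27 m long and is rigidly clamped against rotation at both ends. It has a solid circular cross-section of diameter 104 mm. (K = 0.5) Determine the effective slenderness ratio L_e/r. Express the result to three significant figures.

λ ≈ 101

For a solid circle r = d/4 = 104/4 = 26.00 mm
L_e = K·L = 0.5 × 5.27 m = 2.635 m = 2635.0 mm
λ = L_e / r_min = 2635.0 / 26.00 = 101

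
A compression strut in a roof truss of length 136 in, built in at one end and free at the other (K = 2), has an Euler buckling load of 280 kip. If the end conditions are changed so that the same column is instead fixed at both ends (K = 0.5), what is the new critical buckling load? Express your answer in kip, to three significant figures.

P_cr ∝ 1/K², so P_cr,new = P_cr,old × (K_old/K_new)² = 280 × (2/0.5)²
= 280 × 16.00 = 4480 kip

P_cr ≈ 4480 kip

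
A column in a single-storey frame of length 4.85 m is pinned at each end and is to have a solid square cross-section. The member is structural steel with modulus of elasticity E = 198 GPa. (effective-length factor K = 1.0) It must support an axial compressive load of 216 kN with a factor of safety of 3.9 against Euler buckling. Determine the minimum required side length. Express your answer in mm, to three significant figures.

Required P_cr = n·P = 3.9 × 216 = 842.4 kN
L_e = K·L = 1 × 4.85 = 4.850 m
Required I = P_cr·L_e²/(π²E) = 8.424×10^5 × 4.850² / (π² × 1.98×10^11) = 1.014×10^-5 m⁴
I_req = 1.014×10^7 mm⁴
Solid square: I = a⁴/12  ⇒  a = (12I)^(1/4) = (12×1.014×10^7)^(1/4) = 105 mm

a ≈ 105 mm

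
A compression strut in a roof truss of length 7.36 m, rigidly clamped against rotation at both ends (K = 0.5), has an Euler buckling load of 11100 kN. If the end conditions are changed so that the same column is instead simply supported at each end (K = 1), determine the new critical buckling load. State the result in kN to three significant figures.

P_cr ≈ 2780 kN

P_cr ∝ 1/K², so P_cr,new = P_cr,old × (K_old/K_new)² = 11100 × (0.5/1)²
= 11100 × 0.2500 = 2780 kN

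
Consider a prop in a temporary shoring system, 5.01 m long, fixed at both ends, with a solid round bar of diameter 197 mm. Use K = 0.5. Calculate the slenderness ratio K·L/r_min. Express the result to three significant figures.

λ ≈ 50.9

For a solid circle r = d/4 = 197/4 = 49.25 mm
L_e = K·L = 0.5 × 5.01 m = 2.505 m = 2505.0 mm
λ = L_e / r_min = 2505.0 / 49.25 = 50.9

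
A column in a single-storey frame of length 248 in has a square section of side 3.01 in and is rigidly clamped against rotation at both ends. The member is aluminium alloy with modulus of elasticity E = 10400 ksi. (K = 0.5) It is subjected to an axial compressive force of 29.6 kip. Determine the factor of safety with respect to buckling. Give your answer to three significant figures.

n ≈ 1.54

I = a⁴/12 = 3.01⁴/12 = 6.840 in⁴
Effective length L_e = K·L = 0.5 × 248 = 124.0 in
P_cr = π²EI / L_e² = π² × 10400×10³ × 6.840 / 124.0² = 4.566×10^4 lb
Factor of safety n = P_cr / P = 45.664 / 29.6 = 1.54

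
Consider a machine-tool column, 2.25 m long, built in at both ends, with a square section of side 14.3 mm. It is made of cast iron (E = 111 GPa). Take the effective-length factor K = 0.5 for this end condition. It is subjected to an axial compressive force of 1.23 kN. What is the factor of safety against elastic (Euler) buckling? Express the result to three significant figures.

n ≈ 2.45

I = a⁴/12 = 14.3⁴/12 = 3.485×10^3 mm⁴
I = 3.485×10^3 mm⁴ = 3.485×10^-9 m⁴
Effective length L_e = K·L = 0.5 × 2.25 = 1.125 m
P_cr = π²EI / L_e² = π² × 111×10⁹ × 3.485×10^-9 / 1.125² = 3.016×10^3 N
Factor of safety n = P_cr / P = 3.0163 / 1.23 = 2.45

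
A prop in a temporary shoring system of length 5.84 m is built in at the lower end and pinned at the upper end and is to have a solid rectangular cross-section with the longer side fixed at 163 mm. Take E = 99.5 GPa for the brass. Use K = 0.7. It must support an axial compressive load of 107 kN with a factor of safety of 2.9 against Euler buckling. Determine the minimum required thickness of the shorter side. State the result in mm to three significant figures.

b ≈ 73.0 mm

Required P_cr = n·P = 2.9 × 107 = 310.3 kN
L_e = K·L = 0.7 × 5.84 = 4.088 m
Required I = P_cr·L_e²/(π²E) = 3.103×10^5 × 4.088² / (π² × 9.95×10^10) = 5.281×10^-6 m⁴
I_req = 5.281×10^6 mm⁴
Rectangle, weak axis: I_min = h·b³/12 with h = 163 mm fixed  ⇒  b = (12I/h)^(1/3) = 73.0 mm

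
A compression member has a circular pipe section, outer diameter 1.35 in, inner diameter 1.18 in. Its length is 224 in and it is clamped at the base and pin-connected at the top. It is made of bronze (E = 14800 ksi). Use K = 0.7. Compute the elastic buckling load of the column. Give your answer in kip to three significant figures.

P_cr ≈ 0.403 kip

d_o = 1.35 in, d_i = 1.18 in
I = π(d_o⁴ − d_i⁴)/64 = π(1.35⁴ − 1.180⁴)/64 = 6.787×10^-2 in⁴
Effective length L_e = K·L = 0.7 × 224 = 156.8 in
P_cr = π²EI / L_e² = π² × 14800×10³ × 6.787×10^-2 / 156.8² = 403.3 lb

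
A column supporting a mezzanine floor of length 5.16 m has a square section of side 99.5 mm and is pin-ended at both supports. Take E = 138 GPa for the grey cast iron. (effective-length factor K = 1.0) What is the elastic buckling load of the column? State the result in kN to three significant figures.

I = a⁴/12 = 99.5⁴/12 = 8.168×10^6 mm⁴
I = 8.168×10^6 mm⁴ = 8.168×10^-6 m⁴
Effective length L_e = K·L = 1 × 5.16 = 5.160 m
P_cr = π²EI / L_e² = π² × 138×10⁹ × 8.168×10^-6 / 5.160² = 4.178×10^5 N

P_cr ≈ 418 kN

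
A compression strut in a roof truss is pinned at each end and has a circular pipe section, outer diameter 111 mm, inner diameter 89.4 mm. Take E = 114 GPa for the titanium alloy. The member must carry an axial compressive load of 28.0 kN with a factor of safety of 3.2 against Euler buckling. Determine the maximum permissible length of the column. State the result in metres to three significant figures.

L_max ≈ 7.36 m

d_o = 111 mm, d_i = 89.4 mm
I = π(d_o⁴ − d_i⁴)/64 = π(111⁴ − 89.40⁴)/64 = 4.316×10^6 mm⁴
I = 4.316×10^-6 m⁴
Required critical load P_cr = n·P = 3.2 × 28.0 = 89.60 kN = 8.960×10^4 N
From P_cr = π²EI/(K·L)²:  L = (1/K)·√(π²EI/P_cr) = (1/1)·√(π²×1.14×10^11×4.316×10^-6/8.960×10^4)
L = 7.36 m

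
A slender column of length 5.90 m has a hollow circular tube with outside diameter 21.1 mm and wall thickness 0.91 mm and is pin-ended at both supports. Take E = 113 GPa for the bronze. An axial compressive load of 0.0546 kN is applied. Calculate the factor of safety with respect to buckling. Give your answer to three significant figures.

n ≈ 1.73

Inner diameter d_i = 21.1 − 2×0.91 = 19.28 mm
I = π(d_o⁴ − d_i⁴)/64 = π(21.1⁴ − 19.28⁴)/64 = 2.947×10^3 mm⁴
I = 2.947×10^3 mm⁴ = 2.947×10^-9 m⁴
Effective length L_e = K·L = 1 × 5.90 = 5.900 m
P_cr = π²EI / L_e² = π² × 113×10⁹ × 2.947×10^-9 / 5.900² = 94.42 N
Factor of safety n = P_cr / P = 0.094420 / 0.0546 = 1.73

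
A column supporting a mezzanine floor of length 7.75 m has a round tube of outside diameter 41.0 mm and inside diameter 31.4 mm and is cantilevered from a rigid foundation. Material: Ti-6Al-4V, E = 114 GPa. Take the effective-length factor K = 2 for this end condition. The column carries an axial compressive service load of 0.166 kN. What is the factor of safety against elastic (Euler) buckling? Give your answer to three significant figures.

n ≈ 2.57

d_o = 41.0 mm, d_i = 31.4 mm
I = π(d_o⁴ − d_i⁴)/64 = π(41.0⁴ − 31.40⁴)/64 = 9.099×10^4 mm⁴
I = 9.099×10^4 mm⁴ = 9.099×10^-8 m⁴
Effective length L_e = K·L = 2 × 7.75 = 15.50 m
P_cr = π²EI / L_e² = π² × 114×10⁹ × 9.099×10^-8 / 15.50² = 426.1 N
Factor of safety n = P_cr / P = 0.42613 / 0.166 = 2.57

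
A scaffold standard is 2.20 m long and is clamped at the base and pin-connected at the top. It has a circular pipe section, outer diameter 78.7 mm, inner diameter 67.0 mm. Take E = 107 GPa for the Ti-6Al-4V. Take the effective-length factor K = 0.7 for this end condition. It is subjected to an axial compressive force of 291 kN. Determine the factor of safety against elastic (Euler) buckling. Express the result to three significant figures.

d_o = 78.7 mm, d_i = 67.0 mm
I = π(d_o⁴ − d_i⁴)/64 = π(78.7⁴ − 67.00⁴)/64 = 8.939×10^5 mm⁴
I = 8.939×10^5 mm⁴ = 8.939×10^-7 m⁴
Effective length L_e = K·L = 0.7 × 2.20 = 1.540 m
P_cr = π²EI / L_e² = π² × 107×10⁹ × 8.939×10^-7 / 1.540² = 3.981×10^5 N
Factor of safety n = P_cr / P = 398.05 / 291 = 1.37

n ≈ 1.37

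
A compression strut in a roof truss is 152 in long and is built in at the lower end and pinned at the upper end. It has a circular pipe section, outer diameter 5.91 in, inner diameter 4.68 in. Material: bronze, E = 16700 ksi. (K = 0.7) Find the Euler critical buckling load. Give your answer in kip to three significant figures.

P_cr ≈ 529 kip

d_o = 5.91 in, d_i = 4.68 in
I = π(d_o⁴ − d_i⁴)/64 = π(5.91⁴ − 4.680⁴)/64 = 36.34 in⁴
Effective length L_e = K·L = 0.7 × 152 = 106.4 in
P_cr = π²EI / L_e² = π² × 16700×10³ × 36.34 / 106.4² = 5.290×10^5 lb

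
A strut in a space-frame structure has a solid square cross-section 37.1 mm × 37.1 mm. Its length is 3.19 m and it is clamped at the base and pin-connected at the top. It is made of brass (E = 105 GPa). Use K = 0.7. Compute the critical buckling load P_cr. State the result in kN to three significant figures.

I = a⁴/12 = 37.1⁴/12 = 1.579×10^5 mm⁴
I = 1.579×10^5 mm⁴ = 1.579×10^-7 m⁴
Effective length L_e = K·L = 0.7 × 3.19 = 2.233 m
P_cr = π²EI / L_e² = π² × 105×10⁹ × 1.579×10^-7 / 2.233² = 3.281×10^4 N

P_cr ≈ 32.8 kN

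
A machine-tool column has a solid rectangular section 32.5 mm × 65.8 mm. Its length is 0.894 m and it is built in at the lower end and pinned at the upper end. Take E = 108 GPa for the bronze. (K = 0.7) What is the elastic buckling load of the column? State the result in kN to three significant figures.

Buckling occurs about the weak axis: I_min = h·b³/12 with b = 32.5 mm (the shorter side).
I_min = 65.8×32.5³/12 = 1.882×10^5 mm⁴
I = 1.882×10^5 mm⁴ = 1.882×10^-7 m⁴
Effective length L_e = K·L = 0.7 × 0.894 = 0.6258 m
P_cr = π²EI / L_e² = π² × 108×10⁹ × 1.882×10^-7 / 0.6258² = 5.123×10^5 N

P_cr ≈ 512 kN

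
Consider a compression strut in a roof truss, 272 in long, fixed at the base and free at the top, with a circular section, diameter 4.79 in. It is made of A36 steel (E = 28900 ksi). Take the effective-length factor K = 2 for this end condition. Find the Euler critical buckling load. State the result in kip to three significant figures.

I = πd⁴/64 = π×4.79⁴/64 = 25.84 in⁴
Effective length L_e = K·L = 2 × 272 = 544.0 in
P_cr = π²EI / L_e² = π² × 28900×10³ × 25.84 / 544.0² = 2.491×10^4 lb

P_cr ≈ 24.9 kip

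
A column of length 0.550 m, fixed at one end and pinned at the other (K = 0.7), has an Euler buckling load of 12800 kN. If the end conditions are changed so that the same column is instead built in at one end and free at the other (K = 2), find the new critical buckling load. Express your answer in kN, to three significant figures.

P_cr ≈ 1570 kN

P_cr ∝ 1/K², so P_cr,new = P_cr,old × (K_old/K_new)² = 12800 × (0.7/2)²
= 12800 × 0.1225 = 1570 kN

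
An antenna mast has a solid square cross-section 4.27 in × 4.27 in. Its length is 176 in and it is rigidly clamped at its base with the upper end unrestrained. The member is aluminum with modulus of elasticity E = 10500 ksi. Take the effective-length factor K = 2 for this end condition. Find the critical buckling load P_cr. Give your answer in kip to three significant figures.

P_cr ≈ 23.2 kip

I = a⁴/12 = 4.27⁴/12 = 27.70 in⁴
Effective length L_e = K·L = 2 × 176 = 352.0 in
P_cr = π²EI / L_e² = π² × 10500×10³ × 27.70 / 352.0² = 2.317×10^4 lb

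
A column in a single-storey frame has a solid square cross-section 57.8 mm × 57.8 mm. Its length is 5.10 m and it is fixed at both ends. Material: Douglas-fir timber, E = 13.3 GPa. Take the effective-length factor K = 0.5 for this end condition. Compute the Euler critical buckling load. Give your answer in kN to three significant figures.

I = a⁴/12 = 57.8⁴/12 = 9.301×10^5 mm⁴
I = 9.301×10^5 mm⁴ = 9.301×10^-7 m⁴
Effective length L_e = K·L = 0.5 × 5.10 = 2.550 m
P_cr = π²EI / L_e² = π² × 13.3×10⁹ × 9.301×10^-7 / 2.550² = 1.878×10^4 N

P_cr ≈ 18.8 kN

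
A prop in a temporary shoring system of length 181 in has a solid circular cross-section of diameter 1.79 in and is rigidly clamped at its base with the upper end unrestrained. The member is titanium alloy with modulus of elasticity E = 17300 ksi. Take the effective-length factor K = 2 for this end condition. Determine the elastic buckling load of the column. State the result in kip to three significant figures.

I = πd⁴/64 = π×1.79⁴/64 = 0.5039 in⁴
Effective length L_e = K·L = 2 × 181 = 362.0 in
P_cr = π²EI / L_e² = π² × 17300×10³ × 0.5039 / 362.0² = 656.6 lb

P_cr ≈ 0.657 kip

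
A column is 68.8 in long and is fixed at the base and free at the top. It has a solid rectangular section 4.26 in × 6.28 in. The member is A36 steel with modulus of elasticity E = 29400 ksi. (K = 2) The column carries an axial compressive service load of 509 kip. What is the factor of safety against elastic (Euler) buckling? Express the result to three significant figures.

n ≈ 1.22

Buckling occurs about the weak axis: I_min = h·b³/12 with b = 4.26 in (the shorter side).
I_min = 6.28×4.26³/12 = 40.46 in⁴
Effective length L_e = K·L = 2 × 68.8 = 137.6 in
P_cr = π²EI / L_e² = π² × 29400×10³ × 40.46 / 137.6² = 6.200×10^5 lb
Factor of safety n = P_cr / P = 620.04 / 509 = 1.22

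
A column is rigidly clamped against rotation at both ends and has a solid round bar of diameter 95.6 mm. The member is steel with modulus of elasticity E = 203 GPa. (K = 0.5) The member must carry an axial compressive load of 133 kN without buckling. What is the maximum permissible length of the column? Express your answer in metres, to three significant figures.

I = πd⁴/64 = π×95.6⁴/64 = 4.100×10^6 mm⁴
I = 4.100×10^-6 m⁴
At the buckling limit P_cr = P = 1.330×10^5 N
From P_cr = π²EI/(K·L)²:  L = (1/K)·√(π²EI/P_cr) = (1/0.5)·√(π²×2.03×10^11×4.100×10^-6/1.330×10^5)
L = 15.7 m

L_max ≈ 15.7 m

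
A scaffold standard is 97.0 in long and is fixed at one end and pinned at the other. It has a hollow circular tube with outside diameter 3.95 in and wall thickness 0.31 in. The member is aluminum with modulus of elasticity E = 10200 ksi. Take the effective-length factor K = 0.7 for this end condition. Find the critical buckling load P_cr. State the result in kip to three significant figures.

P_cr ≈ 129 kip

Inner diameter d_i = 3.95 − 2×0.31 = 3.330 in
I = π(d_o⁴ − d_i⁴)/64 = π(3.95⁴ − 3.330⁴)/64 = 5.914 in⁴
Effective length L_e = K·L = 0.7 × 97.0 = 67.90 in
P_cr = π²EI / L_e² = π² × 10200×10³ × 5.914 / 67.90² = 1.291×10^5 lb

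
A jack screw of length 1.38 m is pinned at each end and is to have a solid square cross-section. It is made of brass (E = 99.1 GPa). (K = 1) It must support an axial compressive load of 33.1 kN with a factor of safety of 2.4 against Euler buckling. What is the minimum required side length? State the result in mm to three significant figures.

Required P_cr = n·P = 2.4 × 33.1 = 79.44 kN
L_e = K·L = 1 × 1.38 = 1.380 m
Required I = P_cr·L_e²/(π²E) = 7.944×10^4 × 1.380² / (π² × 9.91×10^10) = 1.547×10^-7 m⁴
I_req = 1.547×10^5 mm⁴
Solid square: I = a⁴/12  ⇒  a = (12I)^(1/4) = (12×1.547×10^5)^(1/4) = 36.9 mm

a ≈ 36.9 mm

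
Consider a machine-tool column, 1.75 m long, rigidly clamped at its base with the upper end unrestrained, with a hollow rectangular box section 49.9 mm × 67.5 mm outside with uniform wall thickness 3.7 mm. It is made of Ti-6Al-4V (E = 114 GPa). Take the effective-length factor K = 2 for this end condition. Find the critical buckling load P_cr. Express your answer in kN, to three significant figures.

P_cr ≈ 28.9 kN

Inner dimensions: h_i = 67.5 − 2×3.7 = 60.10 mm, b_i = 49.9 − 2×3.7 = 42.50 mm
Weak-axis I_min = (h_o·b_o³ − h_i·b_i³)/12 with b_o = 49.9, b_i = 42.50 mm (shorter outer/inner sides).
I_min = (67.5×49.9³ − 60.10×42.50³)/12 = 3.144×10^5 mm⁴
I = 3.144×10^5 mm⁴ = 3.144×10^-7 m⁴
Effective length L_e = K·L = 2 × 1.75 = 3.500 m
P_cr = π²EI / L_e² = π² × 114×10⁹ × 3.144×10^-7 / 3.500² = 2.888×10^4 N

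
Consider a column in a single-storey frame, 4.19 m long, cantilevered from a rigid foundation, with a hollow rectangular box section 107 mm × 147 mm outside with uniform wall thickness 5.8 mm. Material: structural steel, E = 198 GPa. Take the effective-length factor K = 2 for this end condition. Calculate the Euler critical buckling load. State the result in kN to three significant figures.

Inner dimensions: h_i = 147 − 2×5.8 = 135.4 mm, b_i = 107 − 2×5.8 = 95.40 mm
Weak-axis I_min = (h_o·b_o³ − h_i·b_i³)/12 with b_o = 107, b_i = 95.40 mm (shorter outer/inner sides).
I_min = (147×107³ − 135.4×95.40³)/12 = 5.210×10^6 mm⁴
I = 5.210×10^6 mm⁴ = 5.210×10^-6 m⁴
Effective length L_e = K·L = 2 × 4.19 = 8.380 m
P_cr = π²EI / L_e² = π² × 198×10⁹ × 5.210×10^-6 / 8.380² = 1.450×10^5 N

P_cr ≈ 145 kN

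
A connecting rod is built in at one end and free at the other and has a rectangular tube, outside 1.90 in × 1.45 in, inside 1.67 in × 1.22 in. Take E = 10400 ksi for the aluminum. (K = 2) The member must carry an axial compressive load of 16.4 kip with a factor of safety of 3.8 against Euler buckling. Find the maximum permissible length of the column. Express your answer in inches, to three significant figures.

L_max ≈ 9.73 in

Weak-axis I_min = (h_o·b_o³ − h_i·b_i³)/12 with b_o = 1.45, b_i = 1.220 in (shorter outer/inner sides).
I_min = (1.90×1.45³ − 1.670×1.220³)/12 = 0.2300 in⁴
Required critical load P_cr = n·P = 3.8 × 16.4 = 62.32 kip = 6.232×10^4 lb
From P_cr = π²EI/(K·L)²:  L = (1/K)·√(π²EI/P_cr) = (1/2)·√(π²×1.04×10^7×0.2300/6.232×10^4)
L = 9.73 in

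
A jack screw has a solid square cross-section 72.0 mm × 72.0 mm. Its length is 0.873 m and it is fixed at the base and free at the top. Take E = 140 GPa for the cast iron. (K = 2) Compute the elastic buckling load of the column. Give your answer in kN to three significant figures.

I = a⁴/12 = 72.0⁴/12 = 2.239×10^6 mm⁴
I = 2.239×10^6 mm⁴ = 2.239×10^-6 m⁴
Effective length L_e = K·L = 2 × 0.873 = 1.746 m
P_cr = π²EI / L_e² = π² × 140×10⁹ × 2.239×10^-6 / 1.746² = 1.015×10^6 N

P_cr ≈ 1020 kN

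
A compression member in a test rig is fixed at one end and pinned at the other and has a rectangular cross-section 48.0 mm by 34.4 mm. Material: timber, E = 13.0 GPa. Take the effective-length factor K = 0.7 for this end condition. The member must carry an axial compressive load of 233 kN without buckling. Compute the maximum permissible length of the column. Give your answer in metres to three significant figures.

Buckling occurs about the weak axis: I_min = h·b³/12 with b = 34.4 mm (the shorter side).
I_min = 48.0×34.4³/12 = 1.628×10^5 mm⁴
I = 1.628×10^-7 m⁴
At the buckling limit P_cr = P = 2.330×10^5 N
From P_cr = π²EI/(K·L)²:  L = (1/K)·√(π²EI/P_cr) = (1/0.7)·√(π²×1.30×10^10×1.628×10^-7/2.330×10^5)
L = 0.428 m

L_max ≈ 0.428 m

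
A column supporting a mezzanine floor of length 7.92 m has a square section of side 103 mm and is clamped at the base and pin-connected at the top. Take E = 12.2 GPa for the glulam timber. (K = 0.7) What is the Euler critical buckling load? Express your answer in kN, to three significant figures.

P_cr ≈ 36.7 kN

I = a⁴/12 = 103⁴/12 = 9.379×10^6 mm⁴
I = 9.379×10^6 mm⁴ = 9.379×10^-6 m⁴
Effective length L_e = K·L = 0.7 × 7.92 = 5.544 m
P_cr = π²EI / L_e² = π² × 12.2×10⁹ × 9.379×10^-6 / 5.544² = 3.674×10^4 N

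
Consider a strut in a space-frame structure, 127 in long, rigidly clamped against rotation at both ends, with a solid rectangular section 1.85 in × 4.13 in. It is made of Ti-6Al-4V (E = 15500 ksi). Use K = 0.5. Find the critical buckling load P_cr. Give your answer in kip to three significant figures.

Buckling occurs about the weak axis: I_min = h·b³/12 with b = 1.85 in (the shorter side).
I_min = 4.13×1.85³/12 = 2.179 in⁴
Effective length L_e = K·L = 0.5 × 127 = 63.50 in
P_cr = π²EI / L_e² = π² × 15500×10³ × 2.179 / 63.50² = 8.267×10^4 lb

P_cr ≈ 82.7 kip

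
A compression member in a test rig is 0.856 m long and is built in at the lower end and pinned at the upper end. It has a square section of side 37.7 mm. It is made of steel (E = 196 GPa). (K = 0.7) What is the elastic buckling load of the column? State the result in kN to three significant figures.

P_cr ≈ 907 kN

I = a⁴/12 = 37.7⁴/12 = 1.683×10^5 mm⁴
I = 1.683×10^5 mm⁴ = 1.683×10^-7 m⁴
Effective length L_e = K·L = 0.7 × 0.856 = 0.5992 m
P_cr = π²EI / L_e² = π² × 196×10⁹ × 1.683×10^-7 / 0.5992² = 9.070×10^5 N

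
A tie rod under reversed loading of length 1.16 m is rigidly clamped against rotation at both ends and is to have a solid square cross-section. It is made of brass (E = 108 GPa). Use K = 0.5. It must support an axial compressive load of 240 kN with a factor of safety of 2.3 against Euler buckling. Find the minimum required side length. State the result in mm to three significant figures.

Required P_cr = n·P = 2.3 × 240 = 552.0 kN
L_e = K·L = 0.5 × 1.16 = 0.5800 m
Required I = P_cr·L_e²/(π²E) = 5.520×10^5 × 0.5800² / (π² × 1.08×10^11) = 1.742×10^-7 m⁴
I_req = 1.742×10^5 mm⁴
Solid square: I = a⁴/12  ⇒  a = (12I)^(1/4) = (12×1.742×10^5)^(1/4) = 38.0 mm

a ≈ 38.0 mm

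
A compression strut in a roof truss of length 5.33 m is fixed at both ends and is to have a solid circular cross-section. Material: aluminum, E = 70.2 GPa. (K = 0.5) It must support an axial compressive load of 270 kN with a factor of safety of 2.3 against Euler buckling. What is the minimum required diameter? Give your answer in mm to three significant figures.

d ≈ 107 mm

Required P_cr = n·P = 2.3 × 270 = 621.0 kN
L_e = K·L = 0.5 × 5.33 = 2.665 m
Required I = P_cr·L_e²/(π²E) = 6.210×10^5 × 2.665² / (π² × 7.02×10^10) = 6.366×10^-6 m⁴
I_req = 6.366×10^6 mm⁴
Solid circle: I = πd⁴/64  ⇒  d = (64I/π)^(1/4) = (64×6.366×10^6/π)^(1/4) = 107 mm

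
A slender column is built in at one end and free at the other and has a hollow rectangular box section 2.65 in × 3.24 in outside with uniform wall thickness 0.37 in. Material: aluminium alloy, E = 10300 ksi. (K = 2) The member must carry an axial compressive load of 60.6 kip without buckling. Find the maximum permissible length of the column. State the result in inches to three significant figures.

Inner dimensions: h_i = 3.24 − 2×0.37 = 2.500 in, b_i = 2.65 − 2×0.37 = 1.910 in
Weak-axis I_min = (h_o·b_o³ − h_i·b_i³)/12 with b_o = 2.65, b_i = 1.910 in (shorter outer/inner sides).
I_min = (3.24×2.65³ − 2.500×1.910³)/12 = 3.573 in⁴
At the buckling limit P_cr = P = 6.060×10^4 lb
From P_cr = π²EI/(K·L)²:  L = (1/K)·√(π²EI/P_cr) = (1/2)·√(π²×1.03×10^7×3.573/6.060×10^4)
L = 38.7 in

L_max ≈ 38.7 in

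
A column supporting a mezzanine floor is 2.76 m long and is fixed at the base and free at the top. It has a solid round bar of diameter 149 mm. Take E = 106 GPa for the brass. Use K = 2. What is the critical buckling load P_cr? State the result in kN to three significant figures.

I = πd⁴/64 = π×149⁴/64 = 2.419×10^7 mm⁴
I = 2.419×10^7 mm⁴ = 2.419×10^-5 m⁴
Effective length L_e = K·L = 2 × 2.76 = 5.520 m
P_cr = π²EI / L_e² = π² × 106×10⁹ × 2.419×10^-5 / 5.520² = 8.307×10^5 N

P_cr ≈ 831 kN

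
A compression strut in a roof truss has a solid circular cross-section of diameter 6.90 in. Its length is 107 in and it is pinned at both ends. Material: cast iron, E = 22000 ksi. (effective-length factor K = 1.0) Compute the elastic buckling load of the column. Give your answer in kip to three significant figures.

P_cr ≈ 2110 kip

I = πd⁴/64 = π×6.90⁴/64 = 111.3 in⁴
Effective length L_e = K·L = 1 × 107 = 107.0 in
P_cr = π²EI / L_e² = π² × 22000×10³ × 111.3 / 107.0² = 2.110×10^6 lb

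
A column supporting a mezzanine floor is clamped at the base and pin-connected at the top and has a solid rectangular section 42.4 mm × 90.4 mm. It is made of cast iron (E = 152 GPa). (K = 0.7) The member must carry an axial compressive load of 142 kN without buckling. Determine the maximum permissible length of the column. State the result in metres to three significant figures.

L_max ≈ 3.52 m

Buckling occurs about the weak axis: I_min = h·b³/12 with b = 42.4 mm (the shorter side).
I_min = 90.4×42.4³/12 = 5.742×10^5 mm⁴
I = 5.742×10^-7 m⁴
At the buckling limit P_cr = P = 1.420×10^5 N
From P_cr = π²EI/(K·L)²:  L = (1/K)·√(π²EI/P_cr) = (1/0.7)·√(π²×1.52×10^11×5.742×10^-7/1.420×10^5)
L = 3.52 m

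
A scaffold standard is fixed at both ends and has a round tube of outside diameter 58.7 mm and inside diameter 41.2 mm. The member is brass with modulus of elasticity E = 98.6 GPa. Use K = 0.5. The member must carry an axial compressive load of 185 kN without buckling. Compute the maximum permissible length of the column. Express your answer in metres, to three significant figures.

L_max ≈ 3.05 m

d_o = 58.7 mm, d_i = 41.2 mm
I = π(d_o⁴ − d_i⁴)/64 = π(58.7⁴ − 41.20⁴)/64 = 4.414×10^5 mm⁴
I = 4.414×10^-7 m⁴
At the buckling limit P_cr = P = 1.850×10^5 N
From P_cr = π²EI/(K·L)²:  L = (1/K)·√(π²EI/P_cr) = (1/0.5)·√(π²×9.86×10^10×4.414×10^-7/1.850×10^5)
L = 3.05 m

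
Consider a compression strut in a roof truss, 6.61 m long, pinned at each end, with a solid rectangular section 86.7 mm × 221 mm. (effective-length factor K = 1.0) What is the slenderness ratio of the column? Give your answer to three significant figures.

λ ≈ 264

Buckling occurs about the weak axis: I_min = h·b³/12 with b = 86.7 mm (the shorter side).
I_min = 221×86.7³/12 = 1.200×10^7 mm⁴
A = 1.916×10^4 mm²;  r_min = √(I/A) = √(1.200×10^7/1.916×10^4) = 25.03 mm
L_e = K·L = 1 × 6.61 m = 6.610 m = 6610.0 mm
λ = L_e / r_min = 6610.0 / 25.03 = 264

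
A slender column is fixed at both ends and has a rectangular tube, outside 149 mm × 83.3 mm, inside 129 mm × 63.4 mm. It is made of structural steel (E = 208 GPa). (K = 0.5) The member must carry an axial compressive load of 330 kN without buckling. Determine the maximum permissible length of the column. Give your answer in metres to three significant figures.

L_max ≈ 10.5 m

Weak-axis I_min = (h_o·b_o³ − h_i·b_i³)/12 with b_o = 83.3, b_i = 63.40 mm (shorter outer/inner sides).
I_min = (149×83.3³ − 129.0×63.40³)/12 = 4.437×10^6 mm⁴
I = 4.437×10^-6 m⁴
At the buckling limit P_cr = P = 3.300×10^5 N
From P_cr = π²EI/(K·L)²:  L = (1/K)·√(π²EI/P_cr) = (1/0.5)·√(π²×2.08×10^11×4.437×10^-6/3.300×10^5)
L = 10.5 m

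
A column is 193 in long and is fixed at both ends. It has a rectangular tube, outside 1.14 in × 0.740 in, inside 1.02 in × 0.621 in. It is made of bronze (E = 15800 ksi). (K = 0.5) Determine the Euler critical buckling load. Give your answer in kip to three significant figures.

P_cr ≈ 0.304 kip

Weak-axis I_min = (h_o·b_o³ − h_i·b_i³)/12 with b_o = 0.740, b_i = 0.6210 in (shorter outer/inner sides).
I_min = (1.14×0.740³ − 1.020×0.6210³)/12 = 1.814×10^-2 in⁴
Effective length L_e = K·L = 0.5 × 193 = 96.50 in
P_cr = π²EI / L_e² = π² × 15800×10³ × 1.814×10^-2 / 96.50² = 303.8 lb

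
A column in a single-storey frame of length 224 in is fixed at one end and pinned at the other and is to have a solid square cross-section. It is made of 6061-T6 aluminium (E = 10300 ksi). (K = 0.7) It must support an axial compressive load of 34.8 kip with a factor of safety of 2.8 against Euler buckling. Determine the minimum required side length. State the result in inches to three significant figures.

Required P_cr = n·P = 2.8 × 34.8 = 97.44 kip
L_e = K·L = 0.7 × 224 = 156.8 in
Required I = P_cr·L_e²/(π²E) = 9.744×10^4 × 156.8² / (π² × 1.03×10^7) = 23.57 in⁴
Solid square: I = a⁴/12  ⇒  a = (12I)^(1/4) = (12×23.57)^(1/4) = 4.10 in

a ≈ 4.10 in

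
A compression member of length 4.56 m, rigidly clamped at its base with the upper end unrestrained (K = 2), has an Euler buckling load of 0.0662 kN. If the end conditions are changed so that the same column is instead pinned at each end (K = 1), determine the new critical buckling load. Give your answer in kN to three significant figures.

P_cr ≈ 0.265 kN

P_cr ∝ 1/K², so P_cr,new = P_cr,old × (K_old/K_new)² = 0.0662 × (2/1)²
= 0.0662 × 4.000 = 0.265 kN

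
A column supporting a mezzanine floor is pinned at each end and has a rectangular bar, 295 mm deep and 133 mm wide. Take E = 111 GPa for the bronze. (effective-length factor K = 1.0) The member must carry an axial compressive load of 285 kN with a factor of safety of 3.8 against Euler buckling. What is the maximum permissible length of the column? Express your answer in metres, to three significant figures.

Buckling occurs about the weak axis: I_min = h·b³/12 with b = 133 mm (the shorter side).
I_min = 295×133³/12 = 5.784×10^7 mm⁴
I = 5.784×10^-5 m⁴
Required critical load P_cr = n·P = 3.8 × 285 = 1083 kN = 1.083×10^6 N
From P_cr = π²EI/(K·L)²:  L = (1/K)·√(π²EI/P_cr) = (1/1)·√(π²×1.11×10^11×5.784×10^-5/1.083×10^6)
L = 7.65 m

L_max ≈ 7.65 m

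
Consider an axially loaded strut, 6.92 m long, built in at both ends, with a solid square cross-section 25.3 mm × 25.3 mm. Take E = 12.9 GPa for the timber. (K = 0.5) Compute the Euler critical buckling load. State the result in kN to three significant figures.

P_cr ≈ 0.363 kN

I = a⁴/12 = 25.3⁴/12 = 3.414×10^4 mm⁴
I = 3.414×10^4 mm⁴ = 3.414×10^-8 m⁴
Effective length L_e = K·L = 0.5 × 6.92 = 3.460 m
P_cr = π²EI / L_e² = π² × 12.9×10⁹ × 3.414×10^-8 / 3.460² = 363.1 N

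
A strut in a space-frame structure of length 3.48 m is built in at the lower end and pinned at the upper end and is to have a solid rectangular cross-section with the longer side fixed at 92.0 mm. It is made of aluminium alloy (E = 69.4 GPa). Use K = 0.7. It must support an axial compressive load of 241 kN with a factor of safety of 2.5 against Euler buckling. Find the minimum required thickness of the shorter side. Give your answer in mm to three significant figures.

Required P_cr = n·P = 2.5 × 241 = 602.5 kN
L_e = K·L = 0.7 × 3.48 = 2.436 m
Required I = P_cr·L_e²/(π²E) = 6.025×10^5 × 2.436² / (π² × 6.94×10^10) = 5.220×10^-6 m⁴
I_req = 5.220×10^6 mm⁴
Rectangle, weak axis: I_min = h·b³/12 with h = 92.0 mm fixed  ⇒  b = (12I/h)^(1/3) = 88.0 mm

b ≈ 88.0 mm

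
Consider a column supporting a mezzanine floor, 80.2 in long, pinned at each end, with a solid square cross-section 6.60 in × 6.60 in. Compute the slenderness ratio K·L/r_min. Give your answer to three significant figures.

For a square r = a/√12 = 6.60/√12 = 1.905 in
L_e = K·L = 1 × 80.2 = 80.20 in
λ = L_e / r_min = 80.200 / 1.905 = 42.1

λ ≈ 42.1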